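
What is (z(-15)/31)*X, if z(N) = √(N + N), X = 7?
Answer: 7*I*√30/31 ≈ 1.2368*I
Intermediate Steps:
z(N) = √2*√N (z(N) = √(2*N) = √2*√N)
(z(-15)/31)*X = ((√2*√(-15))/31)*7 = ((√2*(I*√15))*(1/31))*7 = ((I*√30)*(1/31))*7 = (I*√30/31)*7 = 7*I*√30/31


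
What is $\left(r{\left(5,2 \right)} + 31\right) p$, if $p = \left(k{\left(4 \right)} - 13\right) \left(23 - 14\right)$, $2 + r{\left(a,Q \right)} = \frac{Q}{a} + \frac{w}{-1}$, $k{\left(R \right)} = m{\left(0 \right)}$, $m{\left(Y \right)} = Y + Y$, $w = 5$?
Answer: $- \frac{14274}{5} \approx -2854.8$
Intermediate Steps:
$m{\left(Y \right)} = 2 Y$
$k{\left(R \right)} = 0$ ($k{\left(R \right)} = 2 \cdot 0 = 0$)
$r{\left(a,Q \right)} = -7 + \frac{Q}{a}$ ($r{\left(a,Q \right)} = -2 + \left(\frac{Q}{a} + \frac{5}{-1}\right) = -2 + \left(\frac{Q}{a} + 5 \left(-1\right)\right) = -2 + \left(\frac{Q}{a} - 5\right) = -2 + \left(-5 + \frac{Q}{a}\right) = -7 + \frac{Q}{a}$)
$p = -117$ ($p = \left(0 - 13\right) \left(23 - 14\right) = \left(-13\right) 9 = -117$)
$\left(r{\left(5,2 \right)} + 31\right) p = \left(\left(-7 + \frac{2}{5}\right) + 31\right) \left(-117\right) = \left(- \frac{33}{5} + 31\right) \left(-117\right) = \frac{122}{5} \left(-117\right) = - \frac{14274}{5}$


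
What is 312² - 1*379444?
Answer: -282100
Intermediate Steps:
312² - 1*379444 = 97344 - 379444 = -282100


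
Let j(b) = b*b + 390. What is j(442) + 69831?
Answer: 265585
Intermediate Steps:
j(b) = 390 + b² (j(b) = b² + 390 = 390 + b²)
j(442) + 69831 = (390 + 442²) + 69831 = (390 + 195364) + 69831 = 195754 + 69831 = 265585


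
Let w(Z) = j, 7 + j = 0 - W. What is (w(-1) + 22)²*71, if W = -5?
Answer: 28400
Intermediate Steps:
j = -2 (j = -7 + (0 - 1*(-5)) = -7 + (0 + 5) = -7 + 5 = -2)
w(Z) = -2
(w(-1) + 22)²*71 = (-2 + 22)²*71 = 20²*71 = 400*71 = 28400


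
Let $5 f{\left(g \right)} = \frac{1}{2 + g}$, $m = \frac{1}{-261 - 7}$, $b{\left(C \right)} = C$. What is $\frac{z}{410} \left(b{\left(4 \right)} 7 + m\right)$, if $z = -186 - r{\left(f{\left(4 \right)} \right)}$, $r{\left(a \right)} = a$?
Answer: $- \frac{340441}{26800} \approx -12.703$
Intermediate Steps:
$m = - \frac{1}{268}$ ($m = \frac{1}{-268} = - \frac{1}{268} \approx -0.0037313$)
$f{\left(g \right)} = \frac{1}{5 \left(2 + g\right)}$
$z = - \frac{5581}{30}$ ($z = -186 - \frac{1}{5 \left(2 + 4\right)} = -186 - \frac{1}{5 \cdot 6} = -186 - \frac{1}{5} \cdot \frac{1}{6} = -186 - \frac{1}{30} = - \frac{5581}{30} \approx -186.03$)
$\frac{z}{410} \left(b{\left(4 \right)} 7 + m\right) = - \frac{5581}{30 \cdot 410} \left(4 \cdot 7 - \frac{1}{268}\right) = \left(- \frac{5581}{30}\right) \frac{1}{410} \left(28 - \frac{1}{268}\right) = \left(- \frac{5581}{12300}\right) \frac{7503}{268} = - \frac{340441}{26800}$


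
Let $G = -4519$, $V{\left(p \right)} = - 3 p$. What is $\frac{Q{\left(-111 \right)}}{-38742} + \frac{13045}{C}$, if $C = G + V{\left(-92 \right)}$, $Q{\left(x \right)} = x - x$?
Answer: $- \frac{13045}{4243} \approx -3.0745$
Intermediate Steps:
$Q{\left(x \right)} = 0$
$C = -4243$ ($C = -4519 - -276 = -4519 + 276 = -4243$)
$\frac{Q{\left(-111 \right)}}{-38742} + \frac{13045}{C} = \frac{0}{-38742} + \frac{13045}{-4243} = 0 \left(- \frac{1}{38742}\right) + 13045 \left(- \frac{1}{4243}\right) = 0 - \frac{13045}{4243} = - \frac{13045}{4243}$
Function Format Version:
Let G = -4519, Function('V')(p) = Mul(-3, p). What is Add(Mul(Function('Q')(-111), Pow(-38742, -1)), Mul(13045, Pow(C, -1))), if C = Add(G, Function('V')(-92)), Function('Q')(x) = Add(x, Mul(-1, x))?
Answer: Rational(-13045, 4243) ≈ -3.0745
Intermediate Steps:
Function('Q')(x) = 0
C = -4243 (C = Add(-4519, Mul(-3, -92)) = Add(-4519, 276) = -4243)
Add(Mul(Function('Q')(-111), Pow(-38742, -1)), Mul(13045, Pow(C, -1))) = Add(Mul(0, Pow(-38742, -1)), Mul(13045, Pow(-4243, -1))) = Add(Mul(0, Rational(-1, 38742)), Mul(13045, Rational(-1, 4243))) = Add(0, Rational(-13045, 4243)) = Rational(-13045, 4243)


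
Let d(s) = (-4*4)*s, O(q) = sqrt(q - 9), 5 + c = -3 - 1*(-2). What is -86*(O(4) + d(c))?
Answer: -8256 - 86*I*sqrt(5) ≈ -8256.0 - 192.3*I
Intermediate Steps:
c = -6 (c = -5 + (-3 - 1*(-2)) = -5 + (-3 + 2) = -5 - 1 = -6)
O(q) = sqrt(-9 + q)
d(s) = -16*s
-86*(O(4) + d(c)) = -86*(sqrt(-9 + 4) - 16*(-6)) = -86*(sqrt(-5) + 96) = -86*(I*sqrt(5) + 96) = -86*(96 + I*sqrt(5)) = -8256 - 86*I*sqrt(5)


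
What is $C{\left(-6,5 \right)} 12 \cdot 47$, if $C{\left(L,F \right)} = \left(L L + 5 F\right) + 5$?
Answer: $37224$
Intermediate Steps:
$C{\left(L,F \right)} = 5 + L^{2} + 5 F$ ($C{\left(L,F \right)} = \left(L^{2} + 5 F\right) + 5 = 5 + L^{2} + 5 F$)
$C{\left(-6,5 \right)} 12 \cdot 47 = \left(5 + \left(-6\right)^{2} + 5 \cdot 5\right) 12 \cdot 47 = \left(5 + 36 + 25\right) 12 \cdot 47 = 66 \cdot 12 \cdot 47 = 792 \cdot 47 = 37224$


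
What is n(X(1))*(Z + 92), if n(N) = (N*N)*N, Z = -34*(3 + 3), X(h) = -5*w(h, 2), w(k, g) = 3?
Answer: 378000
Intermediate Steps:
X(h) = -15 (X(h) = -5*3 = -15)
Z = -204 (Z = -34*6 = -204)
n(N) = N**3 (n(N) = N**2*N = N**3)
n(X(1))*(Z + 92) = (-15)**3*(-204 + 92) = -3375*(-112) = 378000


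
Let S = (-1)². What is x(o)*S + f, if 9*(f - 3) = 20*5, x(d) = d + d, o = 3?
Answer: 181/9 ≈ 20.111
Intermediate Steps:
x(d) = 2*d
f = 127/9 (f = 3 + (20*5)/9 = 3 + (⅑)*100 = 3 + 100/9 = 127/9 ≈ 14.111)
S = 1
x(o)*S + f = (2*3)*1 + 127/9 = 6*1 + 127/9 = 6 + 127/9 = 181/9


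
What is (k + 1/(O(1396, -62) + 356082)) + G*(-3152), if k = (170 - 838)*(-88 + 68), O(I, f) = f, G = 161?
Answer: -175913754239/356020 ≈ -4.9411e+5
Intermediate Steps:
k = 13360 (k = -668*(-20) = 13360)
(k + 1/(O(1396, -62) + 356082)) + G*(-3152) = (13360 + 1/(-62 + 356082)) + 161*(-3152) = (13360 + 1/356020) - 507472 = 4756427201/356020 - 507472 = -175913754239/356020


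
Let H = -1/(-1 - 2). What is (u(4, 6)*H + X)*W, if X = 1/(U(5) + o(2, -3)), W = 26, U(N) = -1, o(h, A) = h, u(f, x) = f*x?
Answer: 234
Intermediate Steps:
H = ⅓ (H = -1/(-3) = -1*(-⅓) = ⅓ ≈ 0.33333)
X = 1 (X = 1/(-1 + 2) = 1/1 = 1)
(u(4, 6)*H + X)*W = ((4*6)*(⅓) + 1)*26 = (24*(⅓) + 1)*26 = (8 + 1)*26 = 9*26 = 234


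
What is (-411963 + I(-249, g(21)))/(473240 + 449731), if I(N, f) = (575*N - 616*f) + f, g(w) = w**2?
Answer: -275451/307657 ≈ -0.89532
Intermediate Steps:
I(N, f) = -615*f + 575*N (I(N, f) = (-616*f + 575*N) + f = -615*f + 575*N)
(-411963 + I(-249, g(21)))/(473240 + 449731) = (-411963 + (-615*21**2 + 575*(-249)))/(473240 + 449731) = (-411963 + (-615*441 - 143175))/922971 = (-411963 + (-271215 - 143175))*(1/922971) = (-411963 - 414390)*(1/922971) = -826353*1/922971 = -275451/307657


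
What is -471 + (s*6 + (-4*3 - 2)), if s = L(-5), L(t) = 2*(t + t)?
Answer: -605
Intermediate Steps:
L(t) = 4*t (L(t) = 2*(2*t) = 4*t)
s = -20 (s = 4*(-5) = -20)
-471 + (s*6 + (-4*3 - 2)) = -471 + (-20*6 + (-4*3 - 2)) = -471 + (-120 + (-12 - 2)) = -471 + (-120 - 14) = -471 - 134 = -605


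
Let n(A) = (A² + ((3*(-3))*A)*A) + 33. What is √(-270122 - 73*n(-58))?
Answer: 3*√188005 ≈ 1300.8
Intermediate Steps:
n(A) = 33 - 8*A² (n(A) = (A² + (-9*A)*A) + 33 = (A² - 9*A²) + 33 = -8*A² + 33 = 33 - 8*A²)
√(-270122 - 73*n(-58)) = √(-270122 - 73*(33 - 8*(-58)²)) = √(-270122 - 73*(33 - 8*3364)) = √(-270122 - 73*(33 - 26912)) = √(-270122 - 73*(-26879)) = √(-270122 + 1962167) = √1692045 = 3*√188005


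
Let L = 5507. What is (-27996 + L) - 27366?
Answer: -49855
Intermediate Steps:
(-27996 + L) - 27366 = (-27996 + 5507) - 27366 = -22489 - 27366 = -49855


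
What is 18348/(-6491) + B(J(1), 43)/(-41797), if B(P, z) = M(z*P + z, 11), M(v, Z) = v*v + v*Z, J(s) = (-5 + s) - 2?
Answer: -1051586616/271304327 ≈ -3.8760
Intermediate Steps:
J(s) = -7 + s
M(v, Z) = v**2 + Z*v
B(P, z) = (z + P*z)*(11 + z + P*z) (B(P, z) = (z*P + z)*(11 + (z*P + z)) = (P*z + z)*(11 + (P*z + z)) = (z + P*z)*(11 + (z + P*z)) = (z + P*z)*(11 + z + P*z))
18348/(-6491) + B(J(1), 43)/(-41797) = 18348/(-6491) + (43*(1 + (-7 + 1))*(11 + 43*(1 + (-7 + 1))))/(-41797) = 18348*(-1/6491) + (43*(1 - 6)*(11 + 43*(1 - 6)))*(-1/41797) = -18348/6491 + (43*(-5)*(11 + 43*(-5)))*(-1/41797) = -18348/6491 + (43*(-5)*(11 - 215))*(-1/41797) = -18348/6491 + (43*(-5)*(-204))*(-1/41797) = -18348/6491 + 43860*(-1/41797) = -18348/6491 - 43860/41797 = -1051586616/271304327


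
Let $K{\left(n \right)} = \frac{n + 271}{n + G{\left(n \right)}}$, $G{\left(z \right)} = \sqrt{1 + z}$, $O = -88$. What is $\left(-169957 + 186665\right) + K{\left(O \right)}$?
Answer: $\frac{130824244}{7831} - \frac{183 i \sqrt{87}}{7831} \approx 16706.0 - 0.21797 i$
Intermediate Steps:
$K{\left(n \right)} = \frac{271 + n}{n + \sqrt{1 + n}}$ ($K{\left(n \right)} = \frac{n + 271}{n + \sqrt{1 + n}} = \frac{271 + n}{n + \sqrt{1 + n}}$)
$\left(-169957 + 186665\right) + K{\left(O \right)} = \left(-169957 + 186665\right) + \frac{271 - 88}{-88 + \sqrt{1 - 88}} = 16708 + \frac{1}{-88 + \sqrt{-87}} \cdot 183 = 16708 + \frac{1}{-88 + i \sqrt{87}} \cdot 183 = 16708 + \frac{183}{-88 + i \sqrt{87}}$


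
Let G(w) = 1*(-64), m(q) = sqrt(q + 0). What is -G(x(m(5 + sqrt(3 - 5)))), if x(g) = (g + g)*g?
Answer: 64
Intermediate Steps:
m(q) = sqrt(q)
x(g) = 2*g**2 (x(g) = (2*g)*g = 2*g**2)
G(w) = -64
-G(x(m(5 + sqrt(3 - 5)))) = -1*(-64) = 64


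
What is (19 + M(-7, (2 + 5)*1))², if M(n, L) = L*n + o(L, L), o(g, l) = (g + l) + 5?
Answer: 121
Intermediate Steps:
o(g, l) = 5 + g + l
M(n, L) = 5 + 2*L + L*n (M(n, L) = L*n + (5 + L + L) = L*n + (5 + 2*L) = 5 + 2*L + L*n)
(19 + M(-7, (2 + 5)*1))² = (19 + (5 + 2*((2 + 5)*1) + ((2 + 5)*1)*(-7)))² = (19 + (5 + 2*(7*1) + (7*1)*(-7)))² = (19 + (5 + 2*7 + 7*(-7)))² = (19 + (5 + 14 - 49))² = (19 - 30)² = (-11)² = 121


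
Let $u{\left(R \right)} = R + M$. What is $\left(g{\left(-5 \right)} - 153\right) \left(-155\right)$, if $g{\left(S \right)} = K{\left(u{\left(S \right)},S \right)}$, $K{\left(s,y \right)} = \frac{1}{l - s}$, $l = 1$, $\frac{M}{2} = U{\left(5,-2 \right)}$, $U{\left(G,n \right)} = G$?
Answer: $\frac{95015}{4} \approx 23754.0$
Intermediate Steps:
$M = 10$ ($M = 2 \cdot 5 = 10$)
$u{\left(R \right)} = 10 + R$ ($u{\left(R \right)} = R + 10 = 10 + R$)
$K{\left(s,y \right)} = \frac{1}{1 - s}$
$g{\left(S \right)} = - \frac{1}{9 + S}$ ($g{\left(S \right)} = - \frac{1}{-1 + \left(10 + S\right)} = - \frac{1}{9 + S}$)
$\left(g{\left(-5 \right)} - 153\right) \left(-155\right) = \left(- \frac{1}{9 - 5} - 153\right) \left(-155\right) = \left(- \frac{1}{4} - 153\right) \left(-155\right) = \left(- \frac{613}{4}\right) \left(-155\right) = \frac{95015}{4}$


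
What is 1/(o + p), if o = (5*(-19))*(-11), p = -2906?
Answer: -1/1861 ≈ -0.00053735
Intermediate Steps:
o = 1045 (o = -95*(-11) = 1045)
1/(o + p) = 1/(1045 - 2906) = 1/(-1861) = -1/1861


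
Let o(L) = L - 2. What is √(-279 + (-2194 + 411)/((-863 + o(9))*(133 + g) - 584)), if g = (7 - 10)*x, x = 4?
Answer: I*√189173159070/26040 ≈ 16.703*I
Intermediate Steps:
o(L) = -2 + L
g = -12 (g = (7 - 10)*4 = -3*4 = -12)
√(-279 + (-2194 + 411)/((-863 + o(9))*(133 + g) - 584)) = √(-279 + (-2194 + 411)/((-863 + (-2 + 9))*(133 - 12) - 584)) = √(-279 - 1783/((-863 + 7)*121 - 584)) = √(-279 - 1783/(-856*121 - 584)) = √(-279 - 1783/(-103576 - 584)) = √(-279 - 1783/(-104160)) = √(-279 - 1783*(-1/104160)) = √(-279 + 1783/104160) = √(-29058857/104160) = I*√189173159070/26040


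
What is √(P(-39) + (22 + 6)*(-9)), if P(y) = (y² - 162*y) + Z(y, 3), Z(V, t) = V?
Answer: 2*√1887 ≈ 86.879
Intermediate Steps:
P(y) = y² - 161*y (P(y) = (y² - 162*y) + y = y² - 161*y)
√(P(-39) + (22 + 6)*(-9)) = √(-39*(-161 - 39) + (22 + 6)*(-9)) = √(-39*(-200) + 28*(-9)) = √(7800 - 252) = √7548 = 2*√1887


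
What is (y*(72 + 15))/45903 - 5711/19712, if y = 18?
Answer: -7008577/27419392 ≈ -0.25561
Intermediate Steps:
(y*(72 + 15))/45903 - 5711/19712 = (18*(72 + 15))/45903 - 5711/19712 = (18*87)*(1/45903) - 5711*1/19712 = 1566*(1/45903) - 5711/19712 = 522/15301 - 5711/19712 = -7008577/27419392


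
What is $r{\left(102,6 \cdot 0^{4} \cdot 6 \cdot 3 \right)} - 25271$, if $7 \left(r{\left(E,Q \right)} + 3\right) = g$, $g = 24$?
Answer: $- \frac{176894}{7} \approx -25271.0$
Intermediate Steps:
$r{\left(E,Q \right)} = \frac{3}{7}$ ($r{\left(E,Q \right)} = -3 + \frac{1}{7} \cdot 24 = -3 + \frac{24}{7} = \frac{3}{7}$)
$r{\left(102,6 \cdot 0^{4} \cdot 6 \cdot 3 \right)} - 25271 = \frac{3}{7} - 25271 = - \frac{176894}{7}$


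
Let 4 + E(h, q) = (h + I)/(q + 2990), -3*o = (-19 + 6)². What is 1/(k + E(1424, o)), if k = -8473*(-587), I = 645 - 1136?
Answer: 8801/43773070046 ≈ 2.0106e-7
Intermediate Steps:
o = -169/3 (o = -(-19 + 6)²/3 = -⅓*(-13)² = -⅓*169 = -169/3 ≈ -56.333)
I = -491
E(h, q) = -4 + (-491 + h)/(2990 + q) (E(h, q) = -4 + (h - 491)/(q + 2990) = -4 + (-491 + h)/(2990 + q))
k = 4973651
1/(k + E(1424, o)) = 1/(4973651 + (-12451 + 1424 - 4*(-169/3))/(2990 - 169/3)) = 1/(4973651 + (-12451 + 1424 + 676/3)/(8801/3)) = 1/(4973651 + (3/8801)*(-32405/3)) = 1/(4973651 - 32405/8801) = 1/(43773070046/8801) = 8801/43773070046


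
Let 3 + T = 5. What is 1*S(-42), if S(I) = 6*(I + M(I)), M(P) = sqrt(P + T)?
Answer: -252 + 12*I*sqrt(10) ≈ -252.0 + 37.947*I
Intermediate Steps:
T = 2 (T = -3 + 5 = 2)
M(P) = sqrt(2 + P) (M(P) = sqrt(P + 2) = sqrt(2 + P))
S(I) = 6*I + 6*sqrt(2 + I) (S(I) = 6*(I + sqrt(2 + I)) = 6*I + 6*sqrt(2 + I))
1*S(-42) = 1*(6*(-42) + 6*sqrt(2 - 42)) = 1*(-252 + 6*sqrt(-40)) = 1*(-252 + 6*(2*I*sqrt(10))) = 1*(-252 + 12*I*sqrt(10)) = -252 + 12*I*sqrt(10)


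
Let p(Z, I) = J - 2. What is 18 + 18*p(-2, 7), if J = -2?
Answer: -54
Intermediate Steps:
p(Z, I) = -4 (p(Z, I) = -2 - 2 = -4)
18 + 18*p(-2, 7) = 18 + 18*(-4) = 18 - 72 = -54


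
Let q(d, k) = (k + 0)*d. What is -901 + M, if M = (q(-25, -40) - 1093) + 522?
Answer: -472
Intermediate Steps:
q(d, k) = d*k (q(d, k) = k*d = d*k)
M = 429 (M = (-25*(-40) - 1093) + 522 = (1000 - 1093) + 522 = -93 + 522 = 429)
-901 + M = -901 + 429 = -472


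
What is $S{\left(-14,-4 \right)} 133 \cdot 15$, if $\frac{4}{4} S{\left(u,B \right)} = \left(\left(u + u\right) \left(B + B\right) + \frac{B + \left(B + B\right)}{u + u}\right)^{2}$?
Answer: $\frac{703391685}{7} \approx 1.0048 \cdot 10^{8}$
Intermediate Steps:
$S{\left(u,B \right)} = \left(4 B u + \frac{3 B}{2 u}\right)^{2}$ ($S{\left(u,B \right)} = \left(\left(u + u\right) \left(B + B\right) + \frac{B + \left(B + B\right)}{u + u}\right)^{2} = \left(2 u 2 B + \frac{B + 2 B}{2 u}\right)^{2} = \left(4 B u + 3 B \frac{1}{2 u}\right)^{2} = \left(4 B u + \frac{3 B}{2 u}\right)^{2}$)
$S{\left(-14,-4 \right)} 133 \cdot 15 = \frac{\left(-4\right)^{2} \left(3 + 8 \left(-14\right)^{2}\right)^{2}}{4 \cdot 196} \cdot 133 \cdot 15 = \frac{1}{4} \cdot 16 \cdot \frac{1}{196} \left(3 + 8 \cdot 196\right)^{2} \cdot 133 \cdot 15 = \frac{1}{4} \cdot 16 \cdot \frac{1}{196} \left(3 + 1568\right)^{2} \cdot 133 \cdot 15 = \frac{1}{4} \cdot 16 \cdot \frac{1}{196} \cdot 1571^{2} \cdot 133 \cdot 15 = \frac{1}{4} \cdot 16 \cdot \frac{1}{196} \cdot 2468041 \cdot 133 \cdot 15 = \frac{2468041}{49} \cdot 133 \cdot 15 = \frac{46892779}{7} \cdot 15 = \frac{703391685}{7}$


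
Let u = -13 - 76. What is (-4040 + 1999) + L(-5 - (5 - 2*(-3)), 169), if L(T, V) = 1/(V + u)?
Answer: -163279/80 ≈ -2041.0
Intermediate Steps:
u = -89
L(T, V) = 1/(-89 + V) (L(T, V) = 1/(V - 89) = 1/(-89 + V))
(-4040 + 1999) + L(-5 - (5 - 2*(-3)), 169) = (-4040 + 1999) + 1/(-89 + 169) = -2041 + 1/80 = -163279/80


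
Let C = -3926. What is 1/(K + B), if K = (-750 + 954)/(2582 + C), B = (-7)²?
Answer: 112/5471 ≈ 0.020472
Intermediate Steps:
B = 49
K = -17/112 (K = (-750 + 954)/(2582 - 3926) = 204/(-1344) = 204*(-1/1344) = -17/112 ≈ -0.15179)
1/(K + B) = 1/(-17/112 + 49) = 1/(5471/112) = 112/5471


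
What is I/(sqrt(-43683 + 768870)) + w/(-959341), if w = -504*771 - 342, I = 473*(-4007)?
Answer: 388926/959341 - 1895311*sqrt(725187)/725187 ≈ -2225.2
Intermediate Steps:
I = -1895311
w = -388926 (w = -388584 - 342 = -388926)
I/(sqrt(-43683 + 768870)) + w/(-959341) = -1895311/sqrt(-43683 + 768870) - 388926/(-959341) = -1895311*sqrt(725187)/725187 - 388926*(-1/959341) = -1895311*sqrt(725187)/725187 + 388926/959341 = 388926/959341 - 1895311*sqrt(725187)/725187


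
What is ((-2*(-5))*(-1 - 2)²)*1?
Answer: 90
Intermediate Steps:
((-2*(-5))*(-1 - 2)²)*1 = (10*(-3)²)*1 = (10*9)*1 = 90*1 = 90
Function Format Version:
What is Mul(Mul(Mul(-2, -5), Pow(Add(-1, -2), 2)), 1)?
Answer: 90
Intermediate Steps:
Mul(Mul(Mul(-2, -5), Pow(Add(-1, -2), 2)), 1) = Mul(Mul(10, Pow(-3, 2)), 1) = Mul(Mul(10, 9), 1) = Mul(90, 1) = 90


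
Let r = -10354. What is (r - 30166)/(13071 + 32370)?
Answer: -40520/45441 ≈ -0.89171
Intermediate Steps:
(r - 30166)/(13071 + 32370) = (-10354 - 30166)/(13071 + 32370) = -40520/45441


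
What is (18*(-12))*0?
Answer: 0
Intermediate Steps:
(18*(-12))*0 = -216*0 = 0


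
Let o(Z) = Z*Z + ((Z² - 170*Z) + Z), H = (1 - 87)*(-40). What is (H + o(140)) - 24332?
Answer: -5352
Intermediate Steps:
H = 3440 (H = -86*(-40) = 3440)
o(Z) = -169*Z + 2*Z² (o(Z) = Z² + (Z² - 169*Z) = -169*Z + 2*Z²)
(H + o(140)) - 24332 = (3440 + 140*(-169 + 2*140)) - 24332 = (3440 + 140*(-169 + 280)) - 24332 = (3440 + 140*111) - 24332 = (3440 + 15540) - 24332 = 18980 - 24332 = -5352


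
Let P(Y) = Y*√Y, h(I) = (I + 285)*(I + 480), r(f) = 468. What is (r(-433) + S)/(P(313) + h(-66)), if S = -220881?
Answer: -19983965058/8189659259 + 68989269*√313/8189659259 ≈ -2.2911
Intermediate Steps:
h(I) = (285 + I)*(480 + I)
P(Y) = Y^(3/2)
(r(-433) + S)/(P(313) + h(-66)) = (468 - 220881)/(313^(3/2) + (136800 + (-66)² + 765*(-66))) = -220413/(313*√313 + (136800 + 4356 - 50490)) = -220413/(313*√313 + 90666) = -220413/(90666 + 313*√313)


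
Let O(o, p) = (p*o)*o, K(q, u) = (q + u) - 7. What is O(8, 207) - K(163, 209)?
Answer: 12883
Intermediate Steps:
K(q, u) = -7 + q + u
O(o, p) = p*o² (O(o, p) = (o*p)*o = p*o²)
O(8, 207) - K(163, 209) = 207*8² - (-7 + 163 + 209) = 207*64 - 1*365 = 13248 - 365 = 12883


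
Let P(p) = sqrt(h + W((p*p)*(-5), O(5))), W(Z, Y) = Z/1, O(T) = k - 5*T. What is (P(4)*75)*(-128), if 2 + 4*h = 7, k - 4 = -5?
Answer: -14400*I*sqrt(35) ≈ -85192.0*I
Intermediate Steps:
k = -1 (k = 4 - 5 = -1)
O(T) = -1 - 5*T
h = 5/4 (h = -1/2 + (1/4)*7 = -1/2 + 7/4 = 5/4 ≈ 1.2500)
W(Z, Y) = Z (W(Z, Y) = Z*1 = Z)
P(p) = sqrt(5/4 - 5*p**2) (P(p) = sqrt(5/4 + (p*p)*(-5)) = sqrt(5/4 + p**2*(-5)) = sqrt(5/4 - 5*p**2))
(P(4)*75)*(-128) = ((sqrt(5 - 20*4**2)/2)*75)*(-128) = ((sqrt(5 - 20*16)/2)*75)*(-128) = ((sqrt(5 - 320)/2)*75)*(-128) = ((sqrt(-315)/2)*75)*(-128) = (((3*I*sqrt(35))/2)*75)*(-128) = ((3*I*sqrt(35)/2)*75)*(-128) = (225*I*sqrt(35)/2)*(-128) = -14400*I*sqrt(35)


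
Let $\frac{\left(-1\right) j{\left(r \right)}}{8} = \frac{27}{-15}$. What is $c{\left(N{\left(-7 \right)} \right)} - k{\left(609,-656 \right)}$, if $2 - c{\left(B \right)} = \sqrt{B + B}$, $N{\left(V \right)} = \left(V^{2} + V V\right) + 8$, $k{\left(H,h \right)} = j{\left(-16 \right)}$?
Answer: $- \frac{62}{5} - 2 \sqrt{53} \approx -26.96$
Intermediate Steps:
$j{\left(r \right)} = \frac{72}{5}$ ($j{\left(r \right)} = - 8 \frac{27}{-15} = - 8 \cdot 27 \left(- \frac{1}{15}\right) = \left(-8\right) \left(- \frac{9}{5}\right) = \frac{72}{5}$)
$k{\left(H,h \right)} = \frac{72}{5}$
$N{\left(V \right)} = 8 + 2 V^{2}$ ($N{\left(V \right)} = \left(V^{2} + V^{2}\right) + 8 = 2 V^{2} + 8 = 8 + 2 V^{2}$)
$c{\left(B \right)} = 2 - \sqrt{2} \sqrt{B}$ ($c{\left(B \right)} = 2 - \sqrt{B + B} = 2 - \sqrt{2 B} = 2 - \sqrt{2} \sqrt{B}$)
$c{\left(N{\left(-7 \right)} \right)} - k{\left(609,-656 \right)} = \left(2 - \sqrt{2} \sqrt{8 + 2 \left(-7\right)^{2}}\right) - \frac{72}{5} = \left(2 - \sqrt{2} \sqrt{8 + 2 \cdot 49}\right) - \frac{72}{5} = \left(2 - \sqrt{2} \sqrt{8 + 98}\right) - \frac{72}{5} = \left(2 - \sqrt{2} \sqrt{106}\right) - \frac{72}{5} = \left(2 - 2 \sqrt{53}\right) - \frac{72}{5} = - \frac{62}{5} - 2 \sqrt{53}$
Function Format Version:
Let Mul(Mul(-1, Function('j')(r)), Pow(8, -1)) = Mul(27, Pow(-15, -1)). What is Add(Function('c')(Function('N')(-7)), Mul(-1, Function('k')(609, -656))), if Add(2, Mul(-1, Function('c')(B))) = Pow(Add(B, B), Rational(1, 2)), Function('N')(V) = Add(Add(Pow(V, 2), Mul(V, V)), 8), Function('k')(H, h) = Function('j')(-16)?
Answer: Add(Rational(-62, 5), Mul(-2, Pow(53, Rational(1, 2)))) ≈ -26.960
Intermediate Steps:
Function('j')(r) = Rational(72, 5) (Function('j')(r) = Mul(-8, Mul(27, Pow(-15, -1))) = Mul(-8, Mul(27, Rational(-1, 15))) = Mul(-8, Rational(-9, 5)) = Rational(72, 5))
Function('k')(H, h) = Rational(72, 5)
Function('N')(V) = Add(8, Mul(2, Pow(V, 2))) (Function('N')(V) = Add(Add(Pow(V, 2), Pow(V, 2)), 8) = Add(Mul(2, Pow(V, 2)), 8) = Add(8, Mul(2, Pow(V, 2))))
Function('c')(B) = Add(2, Mul(-1, Pow(2, Rational(1, 2)), Pow(B, Rational(1, 2)))) (Function('c')(B) = Add(2, Mul(-1, Pow(Add(B, B), Rational(1, 2)))) = Add(2, Mul(-1, Pow(Mul(2, B), Rational(1, 2)))) = Add(2, Mul(-1, Mul(Pow(2, Rational(1, 2)), Pow(B, Rational(1, 2))))) = Add(2, Mul(-1, Pow(2, Rational(1, 2)), Pow(B, Rational(1, 2)))))
Add(Function('c')(Function('N')(-7)), Mul(-1, Function('k')(609, -656))) = Add(Add(2, Mul(-1, Pow(2, Rational(1, 2)), Pow(Add(8, Mul(2, Pow(-7, 2))), Rational(1, 2)))), Mul(-1, Rational(72, 5))) = Add(Add(2, Mul(-1, Pow(2, Rational(1, 2)), Pow(Add(8, Mul(2, 49)), Rational(1, 2)))), Rational(-72, 5)) = Add(Add(2, Mul(-1, Pow(2, Rational(1, 2)), Pow(Add(8, 98), Rational(1, 2)))), Rational(-72, 5)) = Add(Add(2, Mul(-1, Pow(2, Rational(1, 2)), Pow(106, Rational(1, 2)))), Rational(-72, 5)) = Add(Add(2, Mul(-2, Pow(53, Rational(1, 2)))), Rational(-72, 5)) = Add(Rational(-62, 5), Mul(-2, Pow(53, Rational(1, 2))))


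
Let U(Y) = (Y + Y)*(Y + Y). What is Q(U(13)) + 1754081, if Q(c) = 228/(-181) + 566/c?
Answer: 107311141577/61178 ≈ 1.7541e+6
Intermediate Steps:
U(Y) = 4*Y² (U(Y) = (2*Y)*(2*Y) = 4*Y²)
Q(c) = -228/181 + 566/c (Q(c) = 228*(-1/181) + 566/c = -228/181 + 566/c)
Q(U(13)) + 1754081 = (-228/181 + 566/((4*13²))) + 1754081 = (-228/181 + 566/((4*169))) + 1754081 = (-228/181 + 566/676) + 1754081 = (-228/181 + 566*(1/676)) + 1754081 = (-228/181 + 283/338) + 1754081 = -25841/61178 + 1754081 = 107311141577/61178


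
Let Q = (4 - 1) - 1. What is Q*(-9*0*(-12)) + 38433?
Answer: 38433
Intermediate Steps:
Q = 2 (Q = 3 - 1 = 2)
Q*(-9*0*(-12)) + 38433 = 2*(-9*0*(-12)) + 38433 = 2*(0*(-12)) + 38433 = 2*0 + 38433 = 0 + 38433 = 38433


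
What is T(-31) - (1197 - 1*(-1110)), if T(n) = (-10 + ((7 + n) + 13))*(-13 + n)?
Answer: -1383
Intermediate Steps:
T(n) = (-13 + n)*(10 + n) (T(n) = (-10 + (20 + n))*(-13 + n) = (10 + n)*(-13 + n) = (-13 + n)*(10 + n))
T(-31) - (1197 - 1*(-1110)) = (-130 + (-31)² - 3*(-31)) - (1197 - 1*(-1110)) = (-130 + 961 + 93) - (1197 + 1110) = 924 - 1*2307 = 924 - 2307 = -1383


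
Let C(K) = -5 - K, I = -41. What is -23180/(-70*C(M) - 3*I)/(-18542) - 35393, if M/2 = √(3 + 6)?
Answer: -15422039031/435737 ≈ -35393.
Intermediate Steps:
M = 6 (M = 2*√(3 + 6) = 2*√9 = 2*3 = 6)
-23180/(-70*C(M) - 3*I)/(-18542) - 35393 = -23180/(-70*(-5 - 1*6) - 3*(-41))/(-18542) - 35393 = -23180/(-70*(-5 - 6) + 123)*(-1/18542) - 35393 = -23180/(-70*(-11) + 123)*(-1/18542) - 35393 = -23180/(770 + 123)*(-1/18542) - 35393 = -23180/893*(-1/18542) - 35393 = -23180*1/893*(-1/18542) - 35393 = -1220/47*(-1/18542) - 35393 = 610/435737 - 35393 = -15422039031/435737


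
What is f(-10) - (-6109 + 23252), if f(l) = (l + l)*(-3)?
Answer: -17083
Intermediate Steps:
f(l) = -6*l (f(l) = (2*l)*(-3) = -6*l)
f(-10) - (-6109 + 23252) = -6*(-10) - (-6109 + 23252) = 60 - 1*17143 = 60 - 17143 = -17083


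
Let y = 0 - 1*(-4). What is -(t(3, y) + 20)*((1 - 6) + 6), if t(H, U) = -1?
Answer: -19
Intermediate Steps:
y = 4 (y = 0 + 4 = 4)
-(t(3, y) + 20)*((1 - 6) + 6) = -(-1 + 20)*((1 - 6) + 6) = -19*(-5 + 6) = -19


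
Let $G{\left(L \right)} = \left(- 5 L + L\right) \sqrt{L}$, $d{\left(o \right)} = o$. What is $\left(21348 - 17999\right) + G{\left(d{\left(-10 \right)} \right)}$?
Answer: $3349 + 40 i \sqrt{10} \approx 3349.0 + 126.49 i$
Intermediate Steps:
$G{\left(L \right)} = - 4 L^{\frac{3}{2}}$ ($G{\left(L \right)} = - 4 L \sqrt{L} = - 4 L^{\frac{3}{2}}$)
$\left(21348 - 17999\right) + G{\left(d{\left(-10 \right)} \right)} = \left(21348 - 17999\right) - 4 \left(-10\right)^{\frac{3}{2}} = 3349 - 4 \left(- 10 i \sqrt{10}\right) = 3349 + 40 i \sqrt{10}$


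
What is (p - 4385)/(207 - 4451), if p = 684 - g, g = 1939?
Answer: 1410/1061 ≈ 1.3289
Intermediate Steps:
p = -1255 (p = 684 - 1*1939 = 684 - 1939 = -1255)
(p - 4385)/(207 - 4451) = (-1255 - 4385)/(207 - 4451) = -5640/(-4244) = -5640*(-1/4244) = 1410/1061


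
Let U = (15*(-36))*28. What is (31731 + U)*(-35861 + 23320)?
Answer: -208318551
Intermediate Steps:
U = -15120 (U = -540*28 = -15120)
(31731 + U)*(-35861 + 23320) = (31731 - 15120)*(-35861 + 23320) = 16611*(-12541) = -208318551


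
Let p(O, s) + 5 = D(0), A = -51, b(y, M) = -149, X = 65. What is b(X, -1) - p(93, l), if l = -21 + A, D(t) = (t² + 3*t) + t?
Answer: -144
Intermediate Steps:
D(t) = t² + 4*t
l = -72 (l = -21 - 51 = -72)
p(O, s) = -5 (p(O, s) = -5 + 0*(4 + 0) = -5 + 0*4 = -5 + 0 = -5)
b(X, -1) - p(93, l) = -149 - 1*(-5) = -149 + 5 = -144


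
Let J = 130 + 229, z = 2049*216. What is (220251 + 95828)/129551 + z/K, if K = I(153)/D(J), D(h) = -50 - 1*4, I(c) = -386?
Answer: 1548165397415/25003343 ≈ 61918.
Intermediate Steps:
z = 442584
J = 359
D(h) = -54 (D(h) = -50 - 4 = -54)
K = 193/27 (K = -386/(-54) = -386*(-1/54) = 193/27 ≈ 7.1481)
(220251 + 95828)/129551 + z/K = (220251 + 95828)/129551 + 442584/(193/27) = 316079*(1/129551) + 442584*(27/193) = 316079/129551 + 11949768/193 = 1548165397415/25003343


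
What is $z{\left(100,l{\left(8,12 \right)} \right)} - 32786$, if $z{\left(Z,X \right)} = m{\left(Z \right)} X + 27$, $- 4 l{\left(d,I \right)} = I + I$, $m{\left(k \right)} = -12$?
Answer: $-32687$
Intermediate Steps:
$l{\left(d,I \right)} = - \frac{I}{2}$ ($l{\left(d,I \right)} = - \frac{I + I}{4} = - \frac{2 I}{4} = - \frac{I}{2}$)
$z{\left(Z,X \right)} = 27 - 12 X$ ($z{\left(Z,X \right)} = - 12 X + 27 = 27 - 12 X$)
$z{\left(100,l{\left(8,12 \right)} \right)} - 32786 = \left(27 - 12 \left(\left(- \frac{1}{2}\right) 12\right)\right) - 32786 = \left(27 - -72\right) - 32786 = \left(27 + 72\right) - 32786 = 99 - 32786 = -32687$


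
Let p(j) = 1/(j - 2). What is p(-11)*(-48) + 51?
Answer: 711/13 ≈ 54.692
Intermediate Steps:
p(j) = 1/(-2 + j)
p(-11)*(-48) + 51 = -48/(-2 - 11) + 51 = -48/(-13) + 51 = -1/13*(-48) + 51 = 48/13 + 51 = 711/13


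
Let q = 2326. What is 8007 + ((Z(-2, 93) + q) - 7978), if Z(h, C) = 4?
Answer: 2359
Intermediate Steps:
8007 + ((Z(-2, 93) + q) - 7978) = 8007 + ((4 + 2326) - 7978) = 8007 + (2330 - 7978) = 8007 - 5648 = 2359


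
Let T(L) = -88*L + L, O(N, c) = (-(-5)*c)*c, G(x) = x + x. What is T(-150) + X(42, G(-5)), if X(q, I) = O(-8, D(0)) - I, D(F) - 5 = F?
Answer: 13185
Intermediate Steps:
D(F) = 5 + F
G(x) = 2*x
O(N, c) = 5*c² (O(N, c) = (5*c)*c = 5*c²)
T(L) = -87*L
X(q, I) = 125 - I (X(q, I) = 5*(5 + 0)² - I = 5*5² - I = 5*25 - I = 125 - I)
T(-150) + X(42, G(-5)) = -87*(-150) + (125 - 2*(-5)) = 13050 + (125 - 1*(-10)) = 13050 + (125 + 10) = 13050 + 135 = 13185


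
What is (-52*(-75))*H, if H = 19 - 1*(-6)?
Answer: 97500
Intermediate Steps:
H = 25 (H = 19 + 6 = 25)
(-52*(-75))*H = -52*(-75)*25 = 3900*25 = 97500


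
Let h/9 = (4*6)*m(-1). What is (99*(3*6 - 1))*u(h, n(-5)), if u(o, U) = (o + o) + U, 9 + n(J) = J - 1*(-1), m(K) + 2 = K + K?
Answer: -2930103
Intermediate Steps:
m(K) = -2 + 2*K (m(K) = -2 + (K + K) = -2 + 2*K)
n(J) = -8 + J (n(J) = -9 + (J - 1*(-1)) = -9 + (J + 1) = -9 + (1 + J) = -8 + J)
h = -864 (h = 9*((4*6)*(-2 + 2*(-1))) = 9*(24*(-2 - 2)) = 9*(24*(-4)) = 9*(-96) = -864)
u(o, U) = U + 2*o (u(o, U) = 2*o + U = U + 2*o)
(99*(3*6 - 1))*u(h, n(-5)) = (99*(3*6 - 1))*((-8 - 5) + 2*(-864)) = (99*(18 - 1))*(-13 - 1728) = (99*17)*(-1741) = 1683*(-1741) = -2930103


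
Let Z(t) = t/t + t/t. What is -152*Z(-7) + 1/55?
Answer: -16719/55 ≈ -303.98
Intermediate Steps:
Z(t) = 2 (Z(t) = 1 + 1 = 2)
-152*Z(-7) + 1/55 = -152*2 + 1/55 = -304 + 1/55 = -16719/55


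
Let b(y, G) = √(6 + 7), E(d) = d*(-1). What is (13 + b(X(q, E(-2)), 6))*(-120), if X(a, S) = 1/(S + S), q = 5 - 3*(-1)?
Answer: -1560 - 120*√13 ≈ -1992.7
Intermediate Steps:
q = 8 (q = 5 + 3 = 8)
E(d) = -d
X(a, S) = 1/(2*S)
b(y, G) = √13
(13 + b(X(q, E(-2)), 6))*(-120) = (13 + √13)*(-120) = -1560 - 120*√13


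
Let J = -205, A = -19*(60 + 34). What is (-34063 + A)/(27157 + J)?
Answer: -35849/26952 ≈ -1.3301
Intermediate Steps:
A = -1786 (A = -19*94 = -1786)
(-34063 + A)/(27157 + J) = (-34063 - 1786)/(27157 - 205) = -35849/26952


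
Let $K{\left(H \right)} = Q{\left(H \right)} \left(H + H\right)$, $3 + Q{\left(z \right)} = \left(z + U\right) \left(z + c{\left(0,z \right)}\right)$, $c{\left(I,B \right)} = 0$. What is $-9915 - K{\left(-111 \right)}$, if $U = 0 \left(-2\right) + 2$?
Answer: $2675397$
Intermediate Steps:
$U = 2$ ($U = 0 + 2 = 2$)
$Q{\left(z \right)} = -3 + z \left(2 + z\right)$ ($Q{\left(z \right)} = -3 + \left(z + 2\right) \left(z + 0\right) = -3 + \left(2 + z\right) z = -3 + z \left(2 + z\right)$)
$K{\left(H \right)} = 2 H \left(-3 + H^{2} + 2 H\right)$ ($K{\left(H \right)} = \left(-3 + H^{2} + 2 H\right) \left(H + H\right) = \left(-3 + H^{2} + 2 H\right) 2 H = 2 H \left(-3 + H^{2} + 2 H\right)$)
$-9915 - K{\left(-111 \right)} = -9915 - 2 \left(-111\right) \left(-3 + \left(-111\right)^{2} + 2 \left(-111\right)\right) = -9915 - 2 \left(-111\right) \left(-3 + 12321 - 222\right) = -9915 - 2 \left(-111\right) 12096 = -9915 - -2685312 = -9915 + 2685312 = 2675397$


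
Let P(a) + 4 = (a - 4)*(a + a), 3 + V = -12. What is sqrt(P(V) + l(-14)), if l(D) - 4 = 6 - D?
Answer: sqrt(590) ≈ 24.290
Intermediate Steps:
V = -15 (V = -3 - 12 = -15)
l(D) = 10 - D (l(D) = 4 + (6 - D) = 10 - D)
P(a) = -4 + 2*a*(-4 + a) (P(a) = -4 + (a - 4)*(a + a) = -4 + (-4 + a)*(2*a) = -4 + 2*a*(-4 + a))
sqrt(P(V) + l(-14)) = sqrt((-4 - 8*(-15) + 2*(-15)**2) + (10 - 1*(-14))) = sqrt((-4 + 120 + 2*225) + (10 + 14)) = sqrt((-4 + 120 + 450) + 24) = sqrt(566 + 24) = sqrt(590)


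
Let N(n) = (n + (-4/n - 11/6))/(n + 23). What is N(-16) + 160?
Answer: 13229/84 ≈ 157.49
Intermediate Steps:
N(n) = (-11/6 + n - 4/n)/(23 + n) (N(n) = (n + (-4/n - 11*⅙))/(23 + n) = (n + (-4/n - 11/6))/(23 + n) = (n + (-11/6 - 4/n))/(23 + n) = (-11/6 + n - 4/n)/(23 + n))
N(-16) + 160 = (-4 + (-16)² - 11/6*(-16))/((-16)*(23 - 16)) + 160 = -1/16*(-4 + 256 + 88/3)/7 + 160 = -1/16*⅐*844/3 + 160 = -211/84 + 160 = 13229/84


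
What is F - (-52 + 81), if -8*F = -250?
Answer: 9/4 ≈ 2.2500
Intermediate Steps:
F = 125/4 (F = -1/8*(-250) = 125/4 ≈ 31.250)
F - (-52 + 81) = 125/4 - (-52 + 81) = 125/4 - 1*29 = 125/4 - 29 = 9/4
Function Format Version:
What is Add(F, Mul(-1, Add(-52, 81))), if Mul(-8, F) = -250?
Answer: Rational(9, 4) ≈ 2.2500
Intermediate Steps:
F = Rational(125, 4) (F = Mul(Rational(-1, 8), -250) = Rational(125, 4) ≈ 31.250)
Add(F, Mul(-1, Add(-52, 81))) = Add(Rational(125, 4), Mul(-1, Add(-52, 81))) = Add(Rational(125, 4), Mul(-1, 29)) = Add(Rational(125, 4), -29) = Rational(9, 4)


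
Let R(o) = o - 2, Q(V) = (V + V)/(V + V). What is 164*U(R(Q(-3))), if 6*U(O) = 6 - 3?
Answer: 82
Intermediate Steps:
Q(V) = 1 (Q(V) = (2*V)/((2*V)) = (2*V)*(1/(2*V)) = 1)
R(o) = -2 + o
U(O) = 1/2 (U(O) = (6 - 3)/6 = (1/6)*3 = 1/2)
164*U(R(Q(-3))) = 164*(1/2) = 82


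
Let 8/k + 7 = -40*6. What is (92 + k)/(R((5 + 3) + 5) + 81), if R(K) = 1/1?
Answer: 11358/10127 ≈ 1.1216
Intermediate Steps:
k = -8/247 (k = 8/(-7 - 40*6) = 8/(-7 - 240) = 8/(-247) = 8*(-1/247) = -8/247 ≈ -0.032389)
R(K) = 1
(92 + k)/(R((5 + 3) + 5) + 81) = (92 - 8/247)/(1 + 81) = (22716/247)/82 = (22716/247)*(1/82) = 11358/10127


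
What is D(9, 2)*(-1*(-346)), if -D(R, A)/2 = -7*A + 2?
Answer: 8304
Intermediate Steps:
D(R, A) = -4 + 14*A (D(R, A) = -2*(-7*A + 2) = -2*(2 - 7*A) = -4 + 14*A)
D(9, 2)*(-1*(-346)) = (-4 + 14*2)*(-1*(-346)) = (-4 + 28)*346 = 24*346 = 8304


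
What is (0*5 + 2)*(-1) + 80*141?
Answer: 11278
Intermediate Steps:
(0*5 + 2)*(-1) + 80*141 = (0 + 2)*(-1) + 11280 = 2*(-1) + 11280 = -2 + 11280 = 11278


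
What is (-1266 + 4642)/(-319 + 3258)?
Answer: 3376/2939 ≈ 1.1487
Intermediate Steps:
(-1266 + 4642)/(-319 + 3258) = 3376/2939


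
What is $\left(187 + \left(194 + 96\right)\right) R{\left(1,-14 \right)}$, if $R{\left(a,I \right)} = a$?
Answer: $477$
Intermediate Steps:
$\left(187 + \left(194 + 96\right)\right) R{\left(1,-14 \right)} = \left(187 + \left(194 + 96\right)\right) 1 = \left(187 + 290\right) 1 = 477 \cdot 1 = 477$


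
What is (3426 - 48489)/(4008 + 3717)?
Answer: -15021/2575 ≈ -5.8334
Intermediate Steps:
(3426 - 48489)/(4008 + 3717) = -45063/7725 = -45063*1/7725 = -15021/2575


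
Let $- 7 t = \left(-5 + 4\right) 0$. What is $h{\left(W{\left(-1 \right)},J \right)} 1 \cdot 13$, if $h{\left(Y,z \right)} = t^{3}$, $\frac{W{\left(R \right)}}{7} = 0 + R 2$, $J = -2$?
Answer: $0$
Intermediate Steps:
$t = 0$ ($t = - \frac{\left(-5 + 4\right) 0}{7} = - \frac{\left(-1\right) 0}{7} = \left(- \frac{1}{7}\right) 0 = 0$)
$W{\left(R \right)} = 14 R$ ($W{\left(R \right)} = 7 \left(0 + R 2\right) = 7 \left(0 + 2 R\right) = 7 \cdot 2 R = 14 R$)
$h{\left(Y,z \right)} = 0$ ($h{\left(Y,z \right)} = 0^{3} = 0$)
$h{\left(W{\left(-1 \right)},J \right)} 1 \cdot 13 = 0 \cdot 1 \cdot 13 = 0 \cdot 13 = 0$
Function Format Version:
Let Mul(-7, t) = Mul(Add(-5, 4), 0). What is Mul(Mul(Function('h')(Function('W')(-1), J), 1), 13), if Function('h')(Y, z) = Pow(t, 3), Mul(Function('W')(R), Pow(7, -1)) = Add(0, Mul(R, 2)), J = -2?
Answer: 0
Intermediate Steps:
t = 0 (t = Mul(Rational(-1, 7), Mul(Add(-5, 4), 0)) = Mul(Rational(-1, 7), Mul(-1, 0)) = Mul(Rational(-1, 7), 0) = 0)
Function('W')(R) = Mul(14, R) (Function('W')(R) = Mul(7, Add(0, Mul(R, 2))) = Mul(7, Add(0, Mul(2, R))) = Mul(7, Mul(2, R)) = Mul(14, R))
Function('h')(Y, z) = 0 (Function('h')(Y, z) = Pow(0, 3) = 0)
Mul(Mul(Function('h')(Function('W')(-1), J), 1), 13) = Mul(Mul(0, 1), 13) = Mul(0, 13) = 0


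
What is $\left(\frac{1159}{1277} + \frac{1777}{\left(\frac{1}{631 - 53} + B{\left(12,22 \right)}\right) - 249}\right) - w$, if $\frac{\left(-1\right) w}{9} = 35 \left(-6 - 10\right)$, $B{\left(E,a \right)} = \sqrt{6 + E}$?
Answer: $- \frac{133438227069690811}{26443146410933} - \frac{1781001804 \sqrt{2}}{20707240729} \approx -5046.4$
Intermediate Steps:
$w = 5040$ ($w = - 9 \cdot 35 \left(-6 - 10\right) = - 9 \cdot 35 \left(-16\right) = \left(-9\right) \left(-560\right) = 5040$)
$\left(\frac{1159}{1277} + \frac{1777}{\left(\frac{1}{631 - 53} + B{\left(12,22 \right)}\right) - 249}\right) - w = \left(\frac{1159}{1277} + \frac{1777}{\left(\frac{1}{631 - 53} + \sqrt{6 + 12}\right) - 249}\right) - 5040 = \left(1159 \cdot \frac{1}{1277} + \frac{1777}{\left(\frac{1}{578} + \sqrt{18}\right) - 249}\right) - 5040 = \left(\frac{1159}{1277} + \frac{1777}{\left(\frac{1}{578} + 3 \sqrt{2}\right) - 249}\right) - 5040 = \left(\frac{1159}{1277} + \frac{1777}{- \frac{143921}{578} + 3 \sqrt{2}}\right) - 5040 = - \frac{6434921}{1277} + \frac{1777}{- \frac{143921}{578} + 3 \sqrt{2}}$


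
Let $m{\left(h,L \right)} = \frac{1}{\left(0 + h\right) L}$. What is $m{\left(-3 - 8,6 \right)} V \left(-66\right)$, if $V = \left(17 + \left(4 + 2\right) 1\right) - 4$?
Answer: $19$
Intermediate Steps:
$V = 19$ ($V = \left(17 + 6 \cdot 1\right) - 4 = \left(17 + 6\right) - 4 = 23 - 4 = 19$)
$m{\left(h,L \right)} = \frac{1}{L h}$ ($m{\left(h,L \right)} = \frac{1}{h L} = \frac{1}{L h}$)
$m{\left(-3 - 8,6 \right)} V \left(-66\right) = \frac{1}{6 \left(-3 - 8\right)} 19 \left(-66\right) = \frac{1}{6 \left(-11\right)} 19 \left(-66\right) = \frac{1}{6} \left(- \frac{1}{11}\right) 19 \left(-66\right) = \left(- \frac{1}{66}\right) 19 \left(-66\right) = \left(- \frac{19}{66}\right) \left(-66\right) = 19$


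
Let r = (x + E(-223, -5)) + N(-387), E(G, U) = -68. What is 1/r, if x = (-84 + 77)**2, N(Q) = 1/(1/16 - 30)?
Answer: -479/9117 ≈ -0.052539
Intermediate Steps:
N(Q) = -16/479 (N(Q) = 1/(1/16 - 30) = 1/(-479/16) = -16/479)
x = 49 (x = (-7)**2 = 49)
r = -9117/479 (r = (49 - 68) - 16/479 = -19 - 16/479 = -9117/479 ≈ -19.033)
1/r = 1/(-9117/479) = -479/9117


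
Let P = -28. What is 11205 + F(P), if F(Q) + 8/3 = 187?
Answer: 34168/3 ≈ 11389.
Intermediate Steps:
F(Q) = 553/3 (F(Q) = -8/3 + 187 = 553/3)
11205 + F(P) = 11205 + 553/3 = 34168/3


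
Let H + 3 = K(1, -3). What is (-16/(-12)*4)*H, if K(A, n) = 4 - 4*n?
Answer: 208/3 ≈ 69.333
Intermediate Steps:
H = 13 (H = -3 + (4 - 4*(-3)) = -3 + (4 + 12) = -3 + 16 = 13)
(-16/(-12)*4)*H = (-16/(-12)*4)*13 = (-16*(-1/12)*4)*13 = ((4/3)*4)*13 = (16/3)*13 = 208/3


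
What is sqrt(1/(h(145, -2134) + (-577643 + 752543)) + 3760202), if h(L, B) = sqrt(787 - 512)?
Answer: sqrt(3288296649005 + 94005050*sqrt(11))/(5*sqrt(34980 + sqrt(11))) ≈ 1939.1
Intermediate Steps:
h(L, B) = 5*sqrt(11) (h(L, B) = sqrt(275) = 5*sqrt(11))
sqrt(1/(h(145, -2134) + (-577643 + 752543)) + 3760202) = sqrt(1/(5*sqrt(11) + (-577643 + 752543)) + 3760202) = sqrt(1/(5*sqrt(11) + 174900) + 3760202) = sqrt(1/(174900 + 5*sqrt(11)) + 3760202) = sqrt(3760202 + 1/(174900 + 5*sqrt(11)))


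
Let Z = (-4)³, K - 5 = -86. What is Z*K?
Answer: 5184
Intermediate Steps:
K = -81 (K = 5 - 86 = -81)
Z = -64
Z*K = -64*(-81) = 5184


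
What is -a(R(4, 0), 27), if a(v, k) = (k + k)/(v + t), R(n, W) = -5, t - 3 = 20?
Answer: -3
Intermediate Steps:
t = 23 (t = 3 + 20 = 23)
a(v, k) = 2*k/(23 + v) (a(v, k) = (k + k)/(v + 23) = (2*k)/(23 + v) = 2*k/(23 + v))
-a(R(4, 0), 27) = -2*27/(23 - 5) = -2*27/18 = -1*3 = -3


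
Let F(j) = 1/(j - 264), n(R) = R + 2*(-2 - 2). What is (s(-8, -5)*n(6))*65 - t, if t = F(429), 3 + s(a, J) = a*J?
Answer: -793651/165 ≈ -4810.0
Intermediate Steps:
n(R) = -8 + R (n(R) = R + 2*(-4) = R - 8 = -8 + R)
s(a, J) = -3 + J*a (s(a, J) = -3 + a*J = -3 + J*a)
F(j) = 1/(-264 + j)
t = 1/165 (t = 1/(-264 + 429) = 1/165 ≈ 0.0060606)
(s(-8, -5)*n(6))*65 - t = ((-3 - 5*(-8))*(-8 + 6))*65 - 1*1/165 = ((-3 + 40)*(-2))*65 - 1/165 = (37*(-2))*65 - 1/165 = -74*65 - 1/165 = -4810 - 1/165 = -793651/165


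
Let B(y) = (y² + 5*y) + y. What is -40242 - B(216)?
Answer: -88194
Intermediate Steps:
B(y) = y² + 6*y
-40242 - B(216) = -40242 - 216*(6 + 216) = -40242 - 216*222 = -40242 - 1*47952 = -40242 - 47952 = -88194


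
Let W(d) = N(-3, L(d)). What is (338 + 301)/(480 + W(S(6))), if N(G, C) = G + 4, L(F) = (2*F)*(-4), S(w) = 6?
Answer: 639/481 ≈ 1.3285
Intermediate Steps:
L(F) = -8*F
N(G, C) = 4 + G
W(d) = 1 (W(d) = 4 - 3 = 1)
(338 + 301)/(480 + W(S(6))) = (338 + 301)/(480 + 1) = 639/481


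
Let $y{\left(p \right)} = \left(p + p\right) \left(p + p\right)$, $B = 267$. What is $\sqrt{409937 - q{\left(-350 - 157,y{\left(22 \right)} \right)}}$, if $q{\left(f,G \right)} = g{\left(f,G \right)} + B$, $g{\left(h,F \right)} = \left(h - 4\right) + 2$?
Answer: $7 \sqrt{8371} \approx 640.45$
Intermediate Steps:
$g{\left(h,F \right)} = -2 + h$ ($g{\left(h,F \right)} = \left(-4 + h\right) + 2 = -2 + h$)
$y{\left(p \right)} = 4 p^{2}$ ($y{\left(p \right)} = 2 p 2 p = 4 p^{2}$)
$q{\left(f,G \right)} = 265 + f$ ($q{\left(f,G \right)} = \left(-2 + f\right) + 267 = 265 + f$)
$\sqrt{409937 - q{\left(-350 - 157,y{\left(22 \right)} \right)}} = \sqrt{409937 - \left(265 - 507\right)} = \sqrt{409937 - -242} = \sqrt{409937 + 242} = \sqrt{410179} = 7 \sqrt{8371}$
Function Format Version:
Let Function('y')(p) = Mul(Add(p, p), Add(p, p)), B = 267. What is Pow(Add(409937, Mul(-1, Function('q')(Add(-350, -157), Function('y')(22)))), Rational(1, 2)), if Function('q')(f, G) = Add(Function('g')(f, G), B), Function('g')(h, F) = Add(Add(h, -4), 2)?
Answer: Mul(7, Pow(8371, Rational(1, 2))) ≈ 640.45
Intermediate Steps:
Function('g')(h, F) = Add(-2, h) (Function('g')(h, F) = Add(Add(-4, h), 2) = Add(-2, h))
Function('y')(p) = Mul(4, Pow(p, 2)) (Function('y')(p) = Mul(Mul(2, p), Mul(2, p)) = Mul(4, Pow(p, 2)))
Function('q')(f, G) = Add(265, f) (Function('q')(f, G) = Add(Add(-2, f), 267) = Add(265, f))
Pow(Add(409937, Mul(-1, Function('q')(Add(-350, -157), Function('y')(22)))), Rational(1, 2)) = Pow(Add(409937, Mul(-1, Add(265, Add(-350, -157)))), Rational(1, 2)) = Pow(Add(409937, Mul(-1, Add(265, -507))), Rational(1, 2)) = Pow(Add(409937, Mul(-1, -242)), Rational(1, 2)) = Pow(Add(409937, 242), Rational(1, 2)) = Pow(410179, Rational(1, 2)) = Mul(7, Pow(8371, Rational(1, 2)))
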